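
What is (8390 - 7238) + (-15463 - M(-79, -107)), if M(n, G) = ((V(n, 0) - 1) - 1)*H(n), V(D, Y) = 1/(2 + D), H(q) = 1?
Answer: -1101792/77 ≈ -14309.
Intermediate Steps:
M(n, G) = -2 + 1/(2 + n) (M(n, G) = ((1/(2 + n) - 1) - 1)*1 = ((-1 + 1/(2 + n)) - 1)*1 = (-2 + 1/(2 + n))*1 = -2 + 1/(2 + n))
(8390 - 7238) + (-15463 - M(-79, -107)) = (8390 - 7238) + (-15463 - (-3 - 2*(-79))/(2 - 79)) = 1152 + (-15463 - (-3 + 158)/(-77)) = 1152 + (-15463 - (-1)*155/77) = 1152 + (-15463 - 1*(-155/77)) = 1152 + (-15463 + 155/77) = 1152 - 1190496/77 = -1101792/77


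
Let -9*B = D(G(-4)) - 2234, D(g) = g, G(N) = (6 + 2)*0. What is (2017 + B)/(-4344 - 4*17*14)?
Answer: -20387/47664 ≈ -0.42772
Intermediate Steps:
G(N) = 0 (G(N) = 8*0 = 0)
B = 2234/9 (B = -(0 - 2234)/9 = -⅑*(-2234) = 2234/9 ≈ 248.22)
(2017 + B)/(-4344 - 4*17*14) = (2017 + 2234/9)/(-4344 - 4*17*14) = 20387/(9*(-4344 - 68*14)) = 20387/(9*(-4344 - 952)) = (20387/9)/(-5296) = (20387/9)*(-1/5296) = -20387/47664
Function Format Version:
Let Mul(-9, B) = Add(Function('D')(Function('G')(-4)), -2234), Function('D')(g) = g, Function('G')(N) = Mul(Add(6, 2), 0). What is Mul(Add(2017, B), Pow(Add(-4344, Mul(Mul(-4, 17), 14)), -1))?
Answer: Rational(-20387, 47664) ≈ -0.42772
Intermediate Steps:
Function('G')(N) = 0 (Function('G')(N) = Mul(8, 0) = 0)
B = Rational(2234, 9) (B = Mul(Rational(-1, 9), Add(0, -2234)) = Mul(Rational(-1, 9), -2234) = Rational(2234, 9) ≈ 248.22)
Mul(Add(2017, B), Pow(Add(-4344, Mul(Mul(-4, 17), 14)), -1)) = Mul(Add(2017, Rational(2234, 9)), Pow(Add(-4344, Mul(Mul(-4, 17), 14)), -1)) = Mul(Rational(20387, 9), Pow(Add(-4344, Mul(-68, 14)), -1)) = Mul(Rational(20387, 9), Pow(Add(-4344, -952), -1)) = Mul(Rational(20387, 9), Pow(-5296, -1)) = Mul(Rational(20387, 9), Rational(-1, 5296)) = Rational(-20387, 47664)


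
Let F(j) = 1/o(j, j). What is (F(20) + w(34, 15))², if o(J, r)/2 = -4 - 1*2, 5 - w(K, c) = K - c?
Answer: 28561/144 ≈ 198.34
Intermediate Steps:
w(K, c) = 5 + c - K (w(K, c) = 5 - (K - c) = 5 + (c - K) = 5 + c - K)
o(J, r) = -12 (o(J, r) = 2*(-4 - 1*2) = 2*(-4 - 2) = 2*(-6) = -12)
F(j) = -1/12 (F(j) = 1/(-12) = -1/12)
(F(20) + w(34, 15))² = (-1/12 + (5 + 15 - 1*34))² = (-1/12 + (5 + 15 - 34))² = (-1/12 - 14)² = (-169/12)² = 28561/144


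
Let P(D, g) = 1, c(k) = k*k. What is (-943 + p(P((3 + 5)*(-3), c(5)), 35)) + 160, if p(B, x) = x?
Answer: -748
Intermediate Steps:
c(k) = k²
(-943 + p(P((3 + 5)*(-3), c(5)), 35)) + 160 = (-943 + 35) + 160 = -908 + 160 = -748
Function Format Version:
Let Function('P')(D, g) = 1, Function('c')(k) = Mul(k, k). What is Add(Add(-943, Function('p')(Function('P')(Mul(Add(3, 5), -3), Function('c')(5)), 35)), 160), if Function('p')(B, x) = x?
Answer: -748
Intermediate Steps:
Function('c')(k) = Pow(k, 2)
Add(Add(-943, Function('p')(Function('P')(Mul(Add(3, 5), -3), Function('c')(5)), 35)), 160) = Add(Add(-943, 35), 160) = Add(-908, 160) = -748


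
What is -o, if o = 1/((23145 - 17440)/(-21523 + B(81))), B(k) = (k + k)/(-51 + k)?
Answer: 107588/28525 ≈ 3.7717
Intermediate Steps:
B(k) = 2*k/(-51 + k) (B(k) = (2*k)/(-51 + k) = 2*k/(-51 + k))
o = -107588/28525 (o = 1/((23145 - 17440)/(-21523 + 2*81/(-51 + 81))) = 1/(5705/(-21523 + 2*81/30)) = 1/(5705/(-21523 + 2*81*(1/30))) = 1/(5705/(-21523 + 27/5)) = 1/(5705/(-107588/5)) = 1/(5705*(-5/107588)) = 1/(-28525/107588) = -107588/28525 ≈ -3.7717)
-o = -1*(-107588/28525) = 107588/28525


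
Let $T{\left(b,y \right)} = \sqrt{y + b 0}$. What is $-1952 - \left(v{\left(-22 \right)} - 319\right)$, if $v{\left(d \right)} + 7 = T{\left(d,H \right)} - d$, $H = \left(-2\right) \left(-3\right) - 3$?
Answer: $-1648 - \sqrt{3} \approx -1649.7$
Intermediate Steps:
$H = 3$ ($H = 6 - 3 = 3$)
$T{\left(b,y \right)} = \sqrt{y}$ ($T{\left(b,y \right)} = \sqrt{y + 0} = \sqrt{y}$)
$v{\left(d \right)} = -7 + \sqrt{3} - d$ ($v{\left(d \right)} = -7 - \left(d - \sqrt{3}\right) = -7 + \sqrt{3} - d$)
$-1952 - \left(v{\left(-22 \right)} - 319\right) = -1952 - \left(\left(-7 + \sqrt{3} - -22\right) - 319\right) = -1952 - \left(\left(-7 + \sqrt{3} + 22\right) - 319\right) = -1952 - \left(\left(15 + \sqrt{3}\right) - 319\right) = -1952 - \left(-304 + \sqrt{3}\right) = -1952 + \left(304 - \sqrt{3}\right) = -1648 - \sqrt{3}$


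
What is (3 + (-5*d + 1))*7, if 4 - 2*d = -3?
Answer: -189/2 ≈ -94.500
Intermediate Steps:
d = 7/2 (d = 2 - 1/2*(-3) = 2 + 3/2 = 7/2 ≈ 3.5000)
(3 + (-5*d + 1))*7 = (3 + (-5*7/2 + 1))*7 = (3 + (-35/2 + 1))*7 = (3 - 33/2)*7 = -27/2*7 = -189/2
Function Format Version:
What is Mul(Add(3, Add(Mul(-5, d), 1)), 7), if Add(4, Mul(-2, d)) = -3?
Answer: Rational(-189, 2) ≈ -94.500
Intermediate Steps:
d = Rational(7, 2) (d = Add(2, Mul(Rational(-1, 2), -3)) = Add(2, Rational(3, 2)) = Rational(7, 2) ≈ 3.5000)
Mul(Add(3, Add(Mul(-5, d), 1)), 7) = Mul(Add(3, Add(Mul(-5, Rational(7, 2)), 1)), 7) = Mul(Add(3, Add(Rational(-35, 2), 1)), 7) = Mul(Add(3, Rational(-33, 2)), 7) = Mul(Rational(-27, 2), 7) = Rational(-189, 2)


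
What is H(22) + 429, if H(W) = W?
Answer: 451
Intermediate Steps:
H(22) + 429 = 22 + 429 = 451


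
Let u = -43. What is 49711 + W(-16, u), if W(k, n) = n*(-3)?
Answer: 49840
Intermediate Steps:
W(k, n) = -3*n
49711 + W(-16, u) = 49711 - 3*(-43) = 49711 + 129 = 49840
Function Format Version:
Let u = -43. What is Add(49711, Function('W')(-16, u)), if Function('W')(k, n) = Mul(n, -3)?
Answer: 49840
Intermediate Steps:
Function('W')(k, n) = Mul(-3, n)
Add(49711, Function('W')(-16, u)) = Add(49711, Mul(-3, -43)) = Add(49711, 129) = 49840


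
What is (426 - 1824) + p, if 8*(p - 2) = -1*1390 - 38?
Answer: -3149/2 ≈ -1574.5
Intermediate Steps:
p = -353/2 (p = 2 + (-1*1390 - 38)/8 = 2 + (-1390 - 38)/8 = 2 + (⅛)*(-1428) = 2 - 357/2 = -353/2 ≈ -176.50)
(426 - 1824) + p = (426 - 1824) - 353/2 = -1398 - 353/2 = -3149/2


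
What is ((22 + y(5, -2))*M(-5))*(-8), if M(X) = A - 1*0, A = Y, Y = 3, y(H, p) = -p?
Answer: -576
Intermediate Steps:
A = 3
M(X) = 3 (M(X) = 3 - 1*0 = 3 + 0 = 3)
((22 + y(5, -2))*M(-5))*(-8) = ((22 - 1*(-2))*3)*(-8) = ((22 + 2)*3)*(-8) = (24*3)*(-8) = 72*(-8) = -576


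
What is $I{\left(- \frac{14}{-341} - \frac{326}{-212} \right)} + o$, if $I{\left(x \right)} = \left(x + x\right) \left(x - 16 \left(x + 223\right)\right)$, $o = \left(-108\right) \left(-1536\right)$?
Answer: $\frac{100960379910793}{653266658} \approx 1.5455 \cdot 10^{5}$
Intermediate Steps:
$o = 165888$
$I{\left(x \right)} = 2 x \left(-3568 - 15 x\right)$ ($I{\left(x \right)} = 2 x \left(x - 16 \left(223 + x\right)\right) = 2 x \left(x - \left(3568 + 16 x\right)\right) = 2 x \left(-3568 - 15 x\right)$)
$I{\left(- \frac{14}{-341} - \frac{326}{-212} \right)} + o = - 2 \left(- \frac{14}{-341} - \frac{326}{-212}\right) \left(3568 + 15 \left(- \frac{14}{-341} - \frac{326}{-212}\right)\right) + 165888 = - 2 \left(\left(-14\right) \left(- \frac{1}{341}\right) - - \frac{163}{106}\right) \left(3568 + 15 \left(\left(-14\right) \left(- \frac{1}{341}\right) - - \frac{163}{106}\right)\right) + 165888 = - 2 \left(\frac{14}{341} + \frac{163}{106}\right) \left(3568 + 15 \left(\frac{14}{341} + \frac{163}{106}\right)\right) + 165888 = \left(-2\right) \frac{57067}{36146} \left(3568 + 15 \cdot \frac{57067}{36146}\right) + 165888 = \left(-2\right) \frac{57067}{36146} \left(3568 + \frac{856005}{36146}\right) + 165888 = \left(-2\right) \frac{57067}{36146} \cdot \frac{129824933}{36146} + 165888 = - \frac{7408719451511}{653266658} + 165888 = \frac{100960379910793}{653266658}$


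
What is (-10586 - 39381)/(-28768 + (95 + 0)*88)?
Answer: 49967/20408 ≈ 2.4484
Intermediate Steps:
(-10586 - 39381)/(-28768 + (95 + 0)*88) = -49967/(-28768 + 95*88) = -49967/(-28768 + 8360) = -49967/(-20408) = -49967*(-1/20408) = 49967/20408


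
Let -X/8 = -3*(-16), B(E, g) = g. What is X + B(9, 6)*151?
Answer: 522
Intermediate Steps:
X = -384 (X = -(-24)*(-16) = -8*48 = -384)
X + B(9, 6)*151 = -384 + 6*151 = -384 + 906 = 522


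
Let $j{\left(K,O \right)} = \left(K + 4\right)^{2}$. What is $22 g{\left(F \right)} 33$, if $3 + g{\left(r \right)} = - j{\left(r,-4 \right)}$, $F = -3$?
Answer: $-2904$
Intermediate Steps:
$j{\left(K,O \right)} = \left(4 + K\right)^{2}$
$g{\left(r \right)} = -3 - \left(4 + r\right)^{2}$
$22 g{\left(F \right)} 33 = 22 \left(-3 - \left(4 - 3\right)^{2}\right) 33 = 22 \left(-3 - 1^{2}\right) 33 = 22 \left(-3 - 1\right) 33 = 22 \left(-4\right) 33 = \left(-88\right) 33 = -2904$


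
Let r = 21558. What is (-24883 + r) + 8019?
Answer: 4694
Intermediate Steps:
(-24883 + r) + 8019 = (-24883 + 21558) + 8019 = -3325 + 8019 = 4694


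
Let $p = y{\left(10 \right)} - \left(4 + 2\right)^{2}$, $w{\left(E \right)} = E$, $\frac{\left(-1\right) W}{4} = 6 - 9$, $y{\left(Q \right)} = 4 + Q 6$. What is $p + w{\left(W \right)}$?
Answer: $40$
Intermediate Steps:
$y{\left(Q \right)} = 4 + 6 Q$
$W = 12$ ($W = - 4 \left(6 - 9\right) = \left(-4\right) \left(-3\right) = 12$)
$p = 28$ ($p = \left(4 + 6 \cdot 10\right) - \left(4 + 2\right)^{2} = \left(4 + 60\right) - 6^{2} = 64 - 36 = 28$)
$p + w{\left(W \right)} = 28 + 12 = 40$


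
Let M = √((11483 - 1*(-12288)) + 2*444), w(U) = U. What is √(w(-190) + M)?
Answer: √(-190 + √24659) ≈ 5.7418*I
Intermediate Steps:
M = √24659 (M = √((11483 + 12288) + 888) = √(23771 + 888) = √24659 ≈ 157.03)
√(w(-190) + M) = √(-190 + √24659)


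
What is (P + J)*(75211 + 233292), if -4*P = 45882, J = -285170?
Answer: -183028968343/2 ≈ -9.1514e+10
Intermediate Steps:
P = -22941/2 (P = -¼*45882 = -22941/2 ≈ -11471.)
(P + J)*(75211 + 233292) = (-22941/2 - 285170)*(75211 + 233292) = -593281/2*308503 = -183028968343/2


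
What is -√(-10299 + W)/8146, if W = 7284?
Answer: -3*I*√335/8146 ≈ -0.0067406*I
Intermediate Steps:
-√(-10299 + W)/8146 = -√(-10299 + 7284)/8146 = -√(-3015)/8146 = -3*I*√335/8146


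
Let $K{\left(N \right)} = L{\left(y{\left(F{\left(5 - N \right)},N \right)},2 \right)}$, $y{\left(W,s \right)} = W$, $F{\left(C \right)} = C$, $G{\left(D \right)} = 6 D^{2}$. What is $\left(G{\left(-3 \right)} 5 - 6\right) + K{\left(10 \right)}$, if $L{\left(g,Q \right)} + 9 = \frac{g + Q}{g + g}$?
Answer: $\frac{2553}{10} \approx 255.3$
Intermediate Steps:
$L{\left(g,Q \right)} = -9 + \frac{Q + g}{2 g}$ ($L{\left(g,Q \right)} = -9 + \frac{g + Q}{g + g} = -9 + \frac{Q + g}{2 g}$)
$K{\left(N \right)} = \frac{-83 + 17 N}{2 \left(5 - N\right)}$ ($K{\left(N \right)} = \frac{2 - 17 \left(5 - N\right)}{2 \left(5 - N\right)} = \frac{2 + \left(-85 + 17 N\right)}{2 \left(5 - N\right)} = \frac{-83 + 17 N}{2 \left(5 - N\right)}$)
$\left(G{\left(-3 \right)} 5 - 6\right) + K{\left(10 \right)} = \left(6 \left(-3\right)^{2} \cdot 5 - 6\right) + \frac{83 - 170}{2 \left(-5 + 10\right)} = \left(6 \cdot 9 \cdot 5 - 6\right) + \frac{83 - 170}{2 \cdot 5} = \left(54 \cdot 5 - 6\right) + \frac{1}{2} \cdot \frac{1}{5} \left(-87\right) = \left(270 - 6\right) - \frac{87}{10} = 264 - \frac{87}{10} = \frac{2553}{10}$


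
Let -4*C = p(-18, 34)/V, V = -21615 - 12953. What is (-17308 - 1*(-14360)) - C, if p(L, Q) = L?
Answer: -203812919/69136 ≈ -2948.0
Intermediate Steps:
V = -34568
C = -9/69136 (C = -(-9)/(2*(-34568)) = -(-9)*(-1)/(2*34568) = -¼*9/17284 = -9/69136 ≈ -0.00013018)
(-17308 - 1*(-14360)) - C = (-17308 - 1*(-14360)) - 1*(-9/69136) = (-17308 + 14360) + 9/69136 = -2948 + 9/69136 = -203812919/69136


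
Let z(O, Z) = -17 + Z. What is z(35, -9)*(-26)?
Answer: 676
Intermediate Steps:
z(35, -9)*(-26) = (-17 - 9)*(-26) = -26*(-26) = 676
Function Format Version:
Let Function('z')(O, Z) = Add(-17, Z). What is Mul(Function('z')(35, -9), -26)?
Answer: 676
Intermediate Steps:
Mul(Function('z')(35, -9), -26) = Mul(Add(-17, -9), -26) = Mul(-26, -26) = 676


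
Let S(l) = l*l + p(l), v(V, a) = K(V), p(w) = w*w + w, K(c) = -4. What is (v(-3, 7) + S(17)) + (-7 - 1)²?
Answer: 655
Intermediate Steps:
p(w) = w + w² (p(w) = w² + w = w + w²)
v(V, a) = -4
S(l) = l² + l*(1 + l) (S(l) = l*l + l*(1 + l) = l² + l*(1 + l))
(v(-3, 7) + S(17)) + (-7 - 1)² = (-4 + 17*(1 + 2*17)) + (-7 - 1)² = (-4 + 17*(1 + 34)) + (-8)² = (-4 + 17*35) + 64 = (-4 + 595) + 64 = 591 + 64 = 655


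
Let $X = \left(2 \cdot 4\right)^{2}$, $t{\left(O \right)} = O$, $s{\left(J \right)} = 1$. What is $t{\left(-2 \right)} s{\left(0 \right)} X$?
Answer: $-128$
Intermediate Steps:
$X = 64$ ($X = 8^{2} = 64$)
$t{\left(-2 \right)} s{\left(0 \right)} X = \left(-2\right) 1 \cdot 64 = \left(-2\right) 64 = -128$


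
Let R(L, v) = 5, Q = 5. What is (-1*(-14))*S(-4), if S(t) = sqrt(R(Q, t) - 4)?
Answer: 14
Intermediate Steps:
S(t) = 1 (S(t) = sqrt(5 - 4) = sqrt(1) = 1)
(-1*(-14))*S(-4) = -1*(-14)*1 = 14*1 = 14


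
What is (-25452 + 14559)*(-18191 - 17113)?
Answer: 384566472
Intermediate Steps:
(-25452 + 14559)*(-18191 - 17113) = -10893*(-35304) = 384566472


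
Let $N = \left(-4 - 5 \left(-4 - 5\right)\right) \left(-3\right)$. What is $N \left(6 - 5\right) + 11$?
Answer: $-112$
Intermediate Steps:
$N = -123$ ($N = \left(-4 - -45\right) \left(-3\right) = \left(-4 + 45\right) \left(-3\right) = 41 \left(-3\right) = -123$)
$N \left(6 - 5\right) + 11 = - 123 \left(6 - 5\right) + 11 = \left(-123\right) 1 + 11 = -123 + 11 = -112$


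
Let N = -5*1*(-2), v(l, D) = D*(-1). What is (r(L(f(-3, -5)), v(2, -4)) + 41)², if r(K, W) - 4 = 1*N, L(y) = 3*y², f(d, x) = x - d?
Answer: 3025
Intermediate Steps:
v(l, D) = -D
N = 10 (N = -5*(-2) = 10)
r(K, W) = 14 (r(K, W) = 4 + 1*10 = 4 + 10 = 14)
(r(L(f(-3, -5)), v(2, -4)) + 41)² = (14 + 41)² = 55² = 3025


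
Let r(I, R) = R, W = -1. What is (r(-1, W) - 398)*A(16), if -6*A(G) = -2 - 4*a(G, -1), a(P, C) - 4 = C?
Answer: -931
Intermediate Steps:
a(P, C) = 4 + C
A(G) = 7/3 (A(G) = -(-2 - 4*(4 - 1))/6 = -(-2 - 4*3)/6 = -(-2 - 12)/6 = -⅙*(-14) = 7/3)
(r(-1, W) - 398)*A(16) = (-1 - 398)*(7/3) = -399*7/3 = -931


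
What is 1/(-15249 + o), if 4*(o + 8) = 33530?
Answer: -2/13749 ≈ -0.00014547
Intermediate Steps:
o = 16749/2 (o = -8 + (1/4)*33530 = -8 + 16765/2 = 16749/2 ≈ 8374.5)
1/(-15249 + o) = 1/(-15249 + 16749/2) = 1/(-13749/2) = -2/13749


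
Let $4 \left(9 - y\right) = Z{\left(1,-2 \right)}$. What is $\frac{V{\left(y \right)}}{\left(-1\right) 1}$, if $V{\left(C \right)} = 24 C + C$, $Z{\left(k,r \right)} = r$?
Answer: $- \frac{475}{2} \approx -237.5$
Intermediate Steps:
$y = \frac{19}{2}$ ($y = 9 - - \frac{1}{2} = 9 + \frac{1}{2} = \frac{19}{2} \approx 9.5$)
$V{\left(C \right)} = 25 C$
$\frac{V{\left(y \right)}}{\left(-1\right) 1} = \frac{25 \cdot \frac{19}{2}}{\left(-1\right) 1} = \frac{475}{2 \left(-1\right)} = \frac{475}{2} \left(-1\right) = - \frac{475}{2}$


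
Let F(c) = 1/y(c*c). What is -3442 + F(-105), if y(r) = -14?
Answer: -48189/14 ≈ -3442.1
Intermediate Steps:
F(c) = -1/14 (F(c) = 1/(-14) = -1/14)
-3442 + F(-105) = -3442 - 1/14 = -48189/14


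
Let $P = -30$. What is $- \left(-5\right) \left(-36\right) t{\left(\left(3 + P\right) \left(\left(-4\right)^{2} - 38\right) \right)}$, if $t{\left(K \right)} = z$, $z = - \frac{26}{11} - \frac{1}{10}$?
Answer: $\frac{4878}{11} \approx 443.45$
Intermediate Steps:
$z = - \frac{271}{110}$ ($z = \left(-26\right) \frac{1}{11} - \frac{1}{10} = - \frac{26}{11} - \frac{1}{10} = - \frac{271}{110} \approx -2.4636$)
$t{\left(K \right)} = - \frac{271}{110}$
$- \left(-5\right) \left(-36\right) t{\left(\left(3 + P\right) \left(\left(-4\right)^{2} - 38\right) \right)} = - \frac{\left(-5\right) \left(-36\right) \left(-271\right)}{110} = - \frac{180 \left(-271\right)}{110} = \left(-1\right) \left(- \frac{4878}{11}\right) = \frac{4878}{11}$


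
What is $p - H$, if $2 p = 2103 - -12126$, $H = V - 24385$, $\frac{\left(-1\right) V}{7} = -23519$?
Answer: $- \frac{266267}{2} \approx -1.3313 \cdot 10^{5}$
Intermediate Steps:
$V = 164633$ ($V = \left(-7\right) \left(-23519\right) = 164633$)
$H = 140248$ ($H = 164633 - 24385 = 140248$)
$p = \frac{14229}{2}$ ($p = \frac{2103 - -12126}{2} = \frac{2103 + 12126}{2} = \frac{1}{2} \cdot 14229 = \frac{14229}{2} \approx 7114.5$)
$p - H = \frac{14229}{2} - 140248 = - \frac{266267}{2}$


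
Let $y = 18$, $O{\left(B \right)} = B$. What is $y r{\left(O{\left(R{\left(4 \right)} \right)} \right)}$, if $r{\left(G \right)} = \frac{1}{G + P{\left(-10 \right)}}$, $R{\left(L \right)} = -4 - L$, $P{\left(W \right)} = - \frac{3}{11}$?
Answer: $- \frac{198}{91} \approx -2.1758$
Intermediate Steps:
$P{\left(W \right)} = - \frac{3}{11}$ ($P{\left(W \right)} = \left(-3\right) \frac{1}{11} = - \frac{3}{11}$)
$r{\left(G \right)} = \frac{1}{- \frac{3}{11} + G}$ ($r{\left(G \right)} = \frac{1}{G - \frac{3}{11}} = \frac{1}{- \frac{3}{11} + G}$)
$y r{\left(O{\left(R{\left(4 \right)} \right)} \right)} = 18 \frac{11}{-3 + 11 \left(-4 - 4\right)} = 18 \frac{11}{-3 + 11 \left(-8\right)} = 18 \frac{11}{-3 - 88} = 18 \frac{11}{-91} = 18 \cdot 11 \left(- \frac{1}{91}\right) = 18 \left(- \frac{11}{91}\right) = - \frac{198}{91}$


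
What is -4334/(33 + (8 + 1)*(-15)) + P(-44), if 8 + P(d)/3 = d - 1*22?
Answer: -9155/51 ≈ -179.51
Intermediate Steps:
P(d) = -90 + 3*d (P(d) = -24 + 3*(d - 1*22) = -24 + 3*(d - 22) = -24 + 3*(-22 + d) = -24 + (-66 + 3*d) = -90 + 3*d)
-4334/(33 + (8 + 1)*(-15)) + P(-44) = -4334/(33 + (8 + 1)*(-15)) + (-90 + 3*(-44)) = -4334/(33 + 9*(-15)) + (-90 - 132) = -4334/(33 - 135) - 222 = -4334/(-102) - 222 = -4334*(-1/102) - 222 = 2167/51 - 222 = -9155/51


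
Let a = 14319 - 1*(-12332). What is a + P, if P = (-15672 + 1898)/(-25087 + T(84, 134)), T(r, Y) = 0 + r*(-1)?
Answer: 670846095/25171 ≈ 26652.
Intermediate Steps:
T(r, Y) = -r (T(r, Y) = 0 - r = -r)
a = 26651 (a = 14319 + 12332 = 26651)
P = 13774/25171 (P = (-15672 + 1898)/(-25087 - 1*84) = -13774/(-25087 - 84) = -13774/(-25171) = -13774*(-1/25171) = 13774/25171 ≈ 0.54722)
a + P = 26651 + 13774/25171 = 670846095/25171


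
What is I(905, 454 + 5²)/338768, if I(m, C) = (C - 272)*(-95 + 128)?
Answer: 6831/338768 ≈ 0.020164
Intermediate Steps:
I(m, C) = -8976 + 33*C (I(m, C) = (-272 + C)*33 = -8976 + 33*C)
I(905, 454 + 5²)/338768 = (-8976 + 33*(454 + 5²))/338768 = (-8976 + 33*(454 + 25))*(1/338768) = (-8976 + 33*479)*(1/338768) = (-8976 + 15807)*(1/338768) = 6831*(1/338768) = 6831/338768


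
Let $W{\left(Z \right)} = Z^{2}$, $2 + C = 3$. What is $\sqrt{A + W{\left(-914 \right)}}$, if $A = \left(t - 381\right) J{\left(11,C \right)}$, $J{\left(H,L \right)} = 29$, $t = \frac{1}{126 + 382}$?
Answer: $\frac{\sqrt{53183574735}}{254} \approx 907.94$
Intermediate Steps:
$C = 1$ ($C = -2 + 3 = 1$)
$t = \frac{1}{508} \approx 0.0019685$
$A = - \frac{5612863}{508}$ ($A = \left(\frac{1}{508} - 381\right) 29 = \left(- \frac{193547}{508}\right) 29 = - \frac{5612863}{508} \approx -11049.0$)
$\sqrt{A + W{\left(-914 \right)}} = \sqrt{- \frac{5612863}{508} + \left(-914\right)^{2}} = \sqrt{- \frac{5612863}{508} + 835396} = \sqrt{\frac{418768305}{508}} = \frac{\sqrt{53183574735}}{254}$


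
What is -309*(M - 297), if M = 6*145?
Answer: -177057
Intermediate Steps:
M = 870
-309*(M - 297) = -309*(870 - 297) = -309*573 = -177057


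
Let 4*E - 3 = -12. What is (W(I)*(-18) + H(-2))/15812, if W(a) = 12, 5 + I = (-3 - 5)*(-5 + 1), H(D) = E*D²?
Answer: -225/15812 ≈ -0.014230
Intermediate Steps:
E = -9/4 (E = ¾ + (¼)*(-12) = ¾ - 3 = -9/4 ≈ -2.2500)
H(D) = -9*D²/4
I = 27 (I = -5 + (-3 - 5)*(-5 + 1) = -5 - 8*(-4) = -5 + 32 = 27)
(W(I)*(-18) + H(-2))/15812 = (12*(-18) - 9/4*(-2)²)/15812 = (-216 - 9/4*4)*(1/15812) = (-216 - 9)*(1/15812) = -225*1/15812 = -225/15812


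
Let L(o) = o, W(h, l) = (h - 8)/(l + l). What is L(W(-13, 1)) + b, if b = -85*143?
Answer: -24331/2 ≈ -12166.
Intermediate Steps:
W(h, l) = (-8 + h)/(2*l) (W(h, l) = (-8 + h)/((2*l)) = (-8 + h)*(1/(2*l)) = (-8 + h)/(2*l))
b = -12155
L(W(-13, 1)) + b = (½)*(-8 - 13)/1 - 12155 = (½)*1*(-21) - 12155 = -21/2 - 12155 = -24331/2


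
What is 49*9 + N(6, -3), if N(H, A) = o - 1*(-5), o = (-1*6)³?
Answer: 230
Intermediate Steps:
o = -216 (o = (-6)³ = -216)
N(H, A) = -211 (N(H, A) = -216 - 1*(-5) = -216 + 5 = -211)
49*9 + N(6, -3) = 49*9 - 211 = 441 - 211 = 230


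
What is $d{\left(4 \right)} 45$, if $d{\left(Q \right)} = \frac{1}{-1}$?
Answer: $-45$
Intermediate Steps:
$d{\left(Q \right)} = -1$
$d{\left(4 \right)} 45 = \left(-1\right) 45 = -45$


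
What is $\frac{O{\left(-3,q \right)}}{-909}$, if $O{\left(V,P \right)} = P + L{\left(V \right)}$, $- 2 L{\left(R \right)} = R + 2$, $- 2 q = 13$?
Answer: $\frac{2}{303} \approx 0.0066007$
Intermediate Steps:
$q = - \frac{13}{2}$ ($q = \left(- \frac{1}{2}\right) 13 = - \frac{13}{2} \approx -6.5$)
$L{\left(R \right)} = -1 - \frac{R}{2}$ ($L{\left(R \right)} = - \frac{R + 2}{2} = - \frac{2 + R}{2} = -1 - \frac{R}{2}$)
$O{\left(V,P \right)} = -1 + P - \frac{V}{2}$ ($O{\left(V,P \right)} = P - \left(1 + \frac{V}{2}\right) = -1 + P - \frac{V}{2}$)
$\frac{O{\left(-3,q \right)}}{-909} = \frac{-1 - \frac{13}{2} - - \frac{3}{2}}{-909} = \left(-1 - \frac{13}{2} + \frac{3}{2}\right) \left(- \frac{1}{909}\right) = \left(-6\right) \left(- \frac{1}{909}\right) = \frac{2}{303}$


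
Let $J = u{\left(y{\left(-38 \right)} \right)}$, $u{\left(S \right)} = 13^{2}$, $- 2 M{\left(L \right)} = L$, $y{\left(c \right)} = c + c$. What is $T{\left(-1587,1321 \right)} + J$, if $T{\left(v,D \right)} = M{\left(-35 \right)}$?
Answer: $\frac{373}{2} \approx 186.5$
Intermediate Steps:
$y{\left(c \right)} = 2 c$
$M{\left(L \right)} = - \frac{L}{2}$
$T{\left(v,D \right)} = \frac{35}{2}$ ($T{\left(v,D \right)} = \left(- \frac{1}{2}\right) \left(-35\right) = \frac{35}{2}$)
$u{\left(S \right)} = 169$
$J = 169$
$T{\left(-1587,1321 \right)} + J = \frac{35}{2} + 169 = \frac{373}{2}$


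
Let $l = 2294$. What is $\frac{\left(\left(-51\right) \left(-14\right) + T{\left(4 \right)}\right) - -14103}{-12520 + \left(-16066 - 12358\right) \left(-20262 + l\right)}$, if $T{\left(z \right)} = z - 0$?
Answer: $\frac{14821}{510709912} \approx 2.902 \cdot 10^{-5}$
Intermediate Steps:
$T{\left(z \right)} = z$ ($T{\left(z \right)} = z + 0 = z$)
$\frac{\left(\left(-51\right) \left(-14\right) + T{\left(4 \right)}\right) - -14103}{-12520 + \left(-16066 - 12358\right) \left(-20262 + l\right)} = \frac{\left(\left(-51\right) \left(-14\right) + 4\right) - -14103}{-12520 + \left(-16066 - 12358\right) \left(-20262 + 2294\right)} = \frac{\left(714 + 4\right) + \left(-2916 + 17019\right)}{-12520 - -510722432} = \frac{718 + 14103}{-12520 + 510722432} = \frac{14821}{510709912}$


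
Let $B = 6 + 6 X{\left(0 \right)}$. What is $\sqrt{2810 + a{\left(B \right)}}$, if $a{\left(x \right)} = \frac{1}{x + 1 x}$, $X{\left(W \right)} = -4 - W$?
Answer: $\frac{\sqrt{101159}}{6} \approx 53.009$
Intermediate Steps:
$B = -18$ ($B = 6 + 6 \left(-4 - 0\right) = 6 + 6 \left(-4 + 0\right) = 6 + 6 \left(-4\right) = 6 - 24 = -18$)
$a{\left(x \right)} = \frac{1}{2 x}$ ($a{\left(x \right)} = \frac{1}{x + x} = \frac{1}{2 x}$)
$\sqrt{2810 + a{\left(B \right)}} = \sqrt{2810 + \frac{1}{2 \left(-18\right)}} = \sqrt{2810 + \frac{1}{2} \left(- \frac{1}{18}\right)} = \sqrt{2810 - \frac{1}{36}} = \sqrt{\frac{101159}{36}} = \frac{\sqrt{101159}}{6}$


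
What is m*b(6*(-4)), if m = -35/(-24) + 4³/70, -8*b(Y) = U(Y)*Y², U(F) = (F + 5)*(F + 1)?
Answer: -2612823/35 ≈ -74652.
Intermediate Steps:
U(F) = (1 + F)*(5 + F) (U(F) = (5 + F)*(1 + F) = (1 + F)*(5 + F))
b(Y) = -Y²*(5 + Y² + 6*Y)/8 (b(Y) = -(5 + Y² + 6*Y)*Y²/8 = -Y²*(5 + Y² + 6*Y)/8)
m = 1993/840 (m = -35*(-1/24) + 64*(1/70) = 35/24 + 32/35 = 1993/840 ≈ 2.3726)
m*b(6*(-4)) = 1993*((6*(-4))²*(-5 - (6*(-4))² - 36*(-4))/8)/840 = 1993*((⅛)*(-24)²*(-5 - 1*(-24)² - 6*(-24)))/840 = 1993*((⅛)*576*(-5 - 1*576 + 144))/840 = 1993*((⅛)*576*(-5 - 576 + 144))/840 = 1993*((⅛)*576*(-437))/840 = (1993/840)*(-31464) = -2612823/35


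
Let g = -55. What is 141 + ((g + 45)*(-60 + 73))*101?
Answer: -12989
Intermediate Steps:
141 + ((g + 45)*(-60 + 73))*101 = 141 + ((-55 + 45)*(-60 + 73))*101 = 141 - 10*13*101 = 141 - 130*101 = 141 - 13130 = -12989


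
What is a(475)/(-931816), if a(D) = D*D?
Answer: -225625/931816 ≈ -0.24213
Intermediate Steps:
a(D) = D²
a(475)/(-931816) = 475²/(-931816) = 225625*(-1/931816) = -225625/931816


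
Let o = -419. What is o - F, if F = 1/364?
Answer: -152517/364 ≈ -419.00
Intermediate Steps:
F = 1/364 ≈ 0.0027473
o - F = -419 - 1*1/364 = -419 - 1/364 = -152517/364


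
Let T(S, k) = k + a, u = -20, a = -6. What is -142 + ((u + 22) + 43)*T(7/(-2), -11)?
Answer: -907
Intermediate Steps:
T(S, k) = -6 + k (T(S, k) = k - 6 = -6 + k)
-142 + ((u + 22) + 43)*T(7/(-2), -11) = -142 + ((-20 + 22) + 43)*(-6 - 11) = -142 + (2 + 43)*(-17) = -142 + 45*(-17) = -142 - 765 = -907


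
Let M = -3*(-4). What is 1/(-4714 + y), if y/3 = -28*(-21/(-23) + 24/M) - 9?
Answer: -23/114671 ≈ -0.00020057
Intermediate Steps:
M = 12
y = -6249/23 (y = 3*(-28*(-21/(-23) + 24/12) - 9) = 3*(-28*(-21*(-1/23) + 24*(1/12)) - 9) = 3*(-28*(21/23 + 2) - 9) = 3*(-28*67/23 - 9) = 3*(-1876/23 - 9) = 3*(-2083/23) = -6249/23 ≈ -271.70)
1/(-4714 + y) = 1/(-4714 - 6249/23) = 1/(-114671/23) = -23/114671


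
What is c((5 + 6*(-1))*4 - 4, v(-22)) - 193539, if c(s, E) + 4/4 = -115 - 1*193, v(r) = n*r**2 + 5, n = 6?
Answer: -193848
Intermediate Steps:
v(r) = 5 + 6*r**2 (v(r) = 6*r**2 + 5 = 5 + 6*r**2)
c(s, E) = -309 (c(s, E) = -1 + (-115 - 1*193) = -1 + (-115 - 193) = -1 - 308 = -309)
c((5 + 6*(-1))*4 - 4, v(-22)) - 193539 = -309 - 193539 = -193848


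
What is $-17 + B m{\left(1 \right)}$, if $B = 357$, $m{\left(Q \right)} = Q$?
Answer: $340$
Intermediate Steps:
$-17 + B m{\left(1 \right)} = -17 + 357 \cdot 1 = -17 + 357 = 340$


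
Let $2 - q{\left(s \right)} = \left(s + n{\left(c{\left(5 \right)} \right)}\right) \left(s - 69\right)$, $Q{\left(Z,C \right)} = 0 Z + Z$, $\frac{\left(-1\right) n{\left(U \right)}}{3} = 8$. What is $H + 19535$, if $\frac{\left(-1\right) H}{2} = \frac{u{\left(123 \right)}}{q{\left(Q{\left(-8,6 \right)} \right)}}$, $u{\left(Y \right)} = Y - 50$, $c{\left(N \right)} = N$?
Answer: $\frac{24047658}{1231} \approx 19535.0$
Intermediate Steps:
$n{\left(U \right)} = -24$ ($n{\left(U \right)} = \left(-3\right) 8 = -24$)
$u{\left(Y \right)} = -50 + Y$
$Q{\left(Z,C \right)} = Z$ ($Q{\left(Z,C \right)} = 0 + Z = Z$)
$q{\left(s \right)} = 2 - \left(-69 + s\right) \left(-24 + s\right)$ ($q{\left(s \right)} = 2 - \left(s - 24\right) \left(s - 69\right) = 2 - \left(-24 + s\right) \left(-69 + s\right) = 2 - \left(-69 + s\right) \left(-24 + s\right)$)
$H = \frac{73}{1231}$ ($H = - 2 \frac{-50 + 123}{-1654 - \left(-8\right)^{2} + 93 \left(-8\right)} = - 2 \frac{73}{-1654 - 64 - 744} = - 2 \frac{73}{-2462} = - 2 \cdot 73 \left(- \frac{1}{2462}\right) = \left(-2\right) \left(- \frac{73}{2462}\right) = \frac{73}{1231} \approx 0.059301$)
$H + 19535 = \frac{73}{1231} + 19535 = \frac{24047658}{1231}$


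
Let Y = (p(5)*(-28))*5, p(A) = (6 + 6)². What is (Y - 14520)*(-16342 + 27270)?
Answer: -378983040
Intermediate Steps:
p(A) = 144 (p(A) = 12² = 144)
Y = -20160 (Y = (144*(-28))*5 = -4032*5 = -20160)
(Y - 14520)*(-16342 + 27270) = (-20160 - 14520)*(-16342 + 27270) = -34680*10928 = -378983040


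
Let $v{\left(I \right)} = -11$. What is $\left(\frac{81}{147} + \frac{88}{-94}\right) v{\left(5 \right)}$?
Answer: $\frac{9757}{2303} \approx 4.2366$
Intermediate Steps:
$\left(\frac{81}{147} + \frac{88}{-94}\right) v{\left(5 \right)} = \left(\frac{81}{147} + \frac{88}{-94}\right) \left(-11\right) = \left(81 \cdot \frac{1}{147} + 88 \left(- \frac{1}{94}\right)\right) \left(-11\right) = \left(\frac{27}{49} - \frac{44}{47}\right) \left(-11\right) = \left(- \frac{887}{2303}\right) \left(-11\right) = \frac{9757}{2303}$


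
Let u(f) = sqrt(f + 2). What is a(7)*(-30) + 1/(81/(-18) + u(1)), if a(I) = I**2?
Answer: -33816/23 - 4*sqrt(3)/69 ≈ -1470.4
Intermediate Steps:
u(f) = sqrt(2 + f)
a(7)*(-30) + 1/(81/(-18) + u(1)) = 7**2*(-30) + 1/(81/(-18) + sqrt(2 + 1)) = 49*(-30) + 1/(81*(-1/18) + sqrt(3)) = -1470 + 1/(-9/2 + sqrt(3))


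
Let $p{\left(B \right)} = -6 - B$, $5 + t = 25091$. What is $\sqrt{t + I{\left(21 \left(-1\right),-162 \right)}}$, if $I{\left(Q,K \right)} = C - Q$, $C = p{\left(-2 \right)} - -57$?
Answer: $2 \sqrt{6290} \approx 158.62$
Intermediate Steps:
$t = 25086$ ($t = -5 + 25091 = 25086$)
$C = 53$ ($C = \left(-6 - -2\right) - -57 = \left(-6 + 2\right) + 57 = -4 + 57 = 53$)
$I{\left(Q,K \right)} = 53 - Q$
$\sqrt{t + I{\left(21 \left(-1\right),-162 \right)}} = \sqrt{25086 + \left(53 - 21 \left(-1\right)\right)} = \sqrt{25086 + \left(53 - -21\right)} = \sqrt{25086 + \left(53 + 21\right)} = \sqrt{25086 + 74} = \sqrt{25160} = 2 \sqrt{6290}$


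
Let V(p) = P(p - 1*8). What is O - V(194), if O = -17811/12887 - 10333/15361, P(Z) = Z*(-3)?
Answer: 110053365364/197957207 ≈ 555.95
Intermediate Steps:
P(Z) = -3*Z
V(p) = 24 - 3*p (V(p) = -3*(p - 1*8) = -3*(p - 8) = -3*(-8 + p) = 24 - 3*p)
O = -406756142/197957207 (O = -17811*1/12887 - 10333*1/15361 = -17811/12887 - 10333/15361 = -406756142/197957207 ≈ -2.0548)
O - V(194) = -406756142/197957207 - (24 - 3*194) = -406756142/197957207 - (24 - 582) = -406756142/197957207 - 1*(-558) = -406756142/197957207 + 558 = 110053365364/197957207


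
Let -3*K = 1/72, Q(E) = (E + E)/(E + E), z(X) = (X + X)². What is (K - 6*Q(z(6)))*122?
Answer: -79117/108 ≈ -732.56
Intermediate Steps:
z(X) = 4*X² (z(X) = (2*X)² = 4*X²)
Q(E) = 1 (Q(E) = (2*E)/((2*E)) = (2*E)*(1/(2*E)) = 1)
K = -1/216 (K = -⅓/72 = -⅓*1/72 = -1/216 ≈ -0.0046296)
(K - 6*Q(z(6)))*122 = (-1/216 - 6*1)*122 = (-1/216 - 6)*122 = -1297/216*122 = -79117/108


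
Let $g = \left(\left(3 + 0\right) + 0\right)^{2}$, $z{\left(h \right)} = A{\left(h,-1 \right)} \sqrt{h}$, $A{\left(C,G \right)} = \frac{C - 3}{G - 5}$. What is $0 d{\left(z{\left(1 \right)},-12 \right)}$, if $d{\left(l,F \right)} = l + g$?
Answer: $0$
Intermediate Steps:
$A{\left(C,G \right)} = \frac{-3 + C}{-5 + G}$
$z{\left(h \right)} = \sqrt{h} \left(\frac{1}{2} - \frac{h}{6}\right)$ ($z{\left(h \right)} = \frac{-3 + h}{-5 - 1} \sqrt{h} = \frac{-3 + h}{-6} \sqrt{h} = - \frac{-3 + h}{6} \sqrt{h} = \left(\frac{1}{2} - \frac{h}{6}\right) \sqrt{h} = \sqrt{h} \left(\frac{1}{2} - \frac{h}{6}\right)$)
$g = 9$ ($g = \left(3 + 0\right)^{2} = 3^{2} = 9$)
$d{\left(l,F \right)} = 9 + l$ ($d{\left(l,F \right)} = l + 9 = 9 + l$)
$0 d{\left(z{\left(1 \right)},-12 \right)} = 0 \left(9 + \frac{\sqrt{1} \left(3 - 1\right)}{6}\right) = 0 \left(9 + \frac{1}{6} \cdot 1 \left(3 - 1\right)\right) = 0 \left(9 + \frac{1}{6} \cdot 1 \cdot 2\right) = 0 \left(9 + \frac{1}{3}\right) = 0 \cdot \frac{28}{3} = 0$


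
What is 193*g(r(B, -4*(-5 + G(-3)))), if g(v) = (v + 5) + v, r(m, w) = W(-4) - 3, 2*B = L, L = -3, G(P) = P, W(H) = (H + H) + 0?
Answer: -3281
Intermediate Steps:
W(H) = 2*H (W(H) = 2*H + 0 = 2*H)
B = -3/2 (B = (½)*(-3) = -3/2 ≈ -1.5000)
r(m, w) = -11 (r(m, w) = 2*(-4) - 3 = -8 - 3 = -11)
g(v) = 5 + 2*v (g(v) = (5 + v) + v = 5 + 2*v)
193*g(r(B, -4*(-5 + G(-3)))) = 193*(5 + 2*(-11)) = 193*(5 - 22) = 193*(-17) = -3281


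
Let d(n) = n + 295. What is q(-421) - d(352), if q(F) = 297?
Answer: -350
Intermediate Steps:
d(n) = 295 + n
q(-421) - d(352) = 297 - (295 + 352) = 297 - 1*647 = 297 - 647 = -350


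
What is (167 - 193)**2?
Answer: 676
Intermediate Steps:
(167 - 193)**2 = (-26)**2 = 676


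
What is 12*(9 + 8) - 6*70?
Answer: -216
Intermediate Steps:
12*(9 + 8) - 6*70 = 12*17 - 1*420 = 204 - 420 = -216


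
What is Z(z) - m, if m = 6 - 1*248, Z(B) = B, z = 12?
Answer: 254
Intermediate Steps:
m = -242 (m = 6 - 248 = -242)
Z(z) - m = 12 - 1*(-242) = 12 + 242 = 254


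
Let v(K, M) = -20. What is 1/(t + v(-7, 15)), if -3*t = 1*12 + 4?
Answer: -3/76 ≈ -0.039474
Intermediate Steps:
t = -16/3 (t = -(1*12 + 4)/3 = -(12 + 4)/3 = -⅓*16 = -16/3 ≈ -5.3333)
1/(t + v(-7, 15)) = 1/(-16/3 - 20) = 1/(-76/3) = -3/76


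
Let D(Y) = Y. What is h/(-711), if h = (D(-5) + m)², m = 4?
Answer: -1/711 ≈ -0.0014065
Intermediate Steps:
h = 1 (h = (-5 + 4)² = (-1)² = 1)
h/(-711) = 1/(-711) = 1*(-1/711) = -1/711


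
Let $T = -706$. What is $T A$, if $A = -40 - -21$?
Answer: $13414$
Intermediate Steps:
$A = -19$ ($A = -40 + 21 = -19$)
$T A = \left(-706\right) \left(-19\right) = 13414$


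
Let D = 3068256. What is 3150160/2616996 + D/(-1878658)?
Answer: -263942549212/614555058921 ≈ -0.42949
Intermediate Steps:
3150160/2616996 + D/(-1878658) = 3150160/2616996 + 3068256/(-1878658) = 3150160*(1/2616996) + 3068256*(-1/1878658) = 787540/654249 - 1534128/939329 = -263942549212/614555058921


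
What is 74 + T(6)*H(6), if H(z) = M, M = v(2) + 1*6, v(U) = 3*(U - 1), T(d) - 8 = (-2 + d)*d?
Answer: 362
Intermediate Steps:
T(d) = 8 + d*(-2 + d) (T(d) = 8 + (-2 + d)*d = 8 + d*(-2 + d))
v(U) = -3 + 3*U (v(U) = 3*(-1 + U) = -3 + 3*U)
M = 9 (M = (-3 + 3*2) + 1*6 = (-3 + 6) + 6 = 3 + 6 = 9)
H(z) = 9
74 + T(6)*H(6) = 74 + (8 + 6² - 2*6)*9 = 74 + (8 + 36 - 12)*9 = 74 + 32*9 = 74 + 288 = 362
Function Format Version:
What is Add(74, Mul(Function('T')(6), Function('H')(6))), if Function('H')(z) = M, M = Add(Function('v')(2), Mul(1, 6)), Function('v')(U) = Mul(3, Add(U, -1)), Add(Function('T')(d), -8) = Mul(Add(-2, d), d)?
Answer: 362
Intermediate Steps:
Function('T')(d) = Add(8, Mul(d, Add(-2, d))) (Function('T')(d) = Add(8, Mul(Add(-2, d), d)) = Add(8, Mul(d, Add(-2, d))))
Function('v')(U) = Add(-3, Mul(3, U)) (Function('v')(U) = Mul(3, Add(-1, U)) = Add(-3, Mul(3, U)))
M = 9 (M = Add(Add(-3, Mul(3, 2)), Mul(1, 6)) = Add(Add(-3, 6), 6) = Add(3, 6) = 9)
Function('H')(z) = 9
Add(74, Mul(Function('T')(6), Function('H')(6))) = Add(74, Mul(Add(8, Pow(6, 2), Mul(-2, 6)), 9)) = Add(74, Mul(Add(8, 36, -12), 9)) = Add(74, Mul(32, 9)) = Add(74, 288) = 362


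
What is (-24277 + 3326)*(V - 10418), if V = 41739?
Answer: -656206271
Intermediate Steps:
(-24277 + 3326)*(V - 10418) = (-24277 + 3326)*(41739 - 10418) = -20951*31321 = -656206271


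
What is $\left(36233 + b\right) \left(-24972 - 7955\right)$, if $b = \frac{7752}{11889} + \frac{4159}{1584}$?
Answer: $- \frac{2496627427824281}{2092464} \approx -1.1932 \cdot 10^{9}$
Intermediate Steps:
$b = \frac{6858391}{2092464}$ ($b = 7752 \cdot \frac{1}{11889} + 4159 \cdot \frac{1}{1584} = \frac{2584}{3963} + \frac{4159}{1584} = \frac{6858391}{2092464} \approx 3.2777$)
$\left(36233 + b\right) \left(-24972 - 7955\right) = \left(36233 + \frac{6858391}{2092464}\right) \left(-24972 - 7955\right) = \frac{75823106503}{2092464} \left(-32927\right) = - \frac{2496627427824281}{2092464}$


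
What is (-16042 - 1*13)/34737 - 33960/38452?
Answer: -449253845/333926781 ≈ -1.3454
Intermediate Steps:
(-16042 - 1*13)/34737 - 33960/38452 = (-16042 - 13)*(1/34737) - 33960*1/38452 = -16055*1/34737 - 8490/9613 = -16055/34737 - 8490/9613 = -449253845/333926781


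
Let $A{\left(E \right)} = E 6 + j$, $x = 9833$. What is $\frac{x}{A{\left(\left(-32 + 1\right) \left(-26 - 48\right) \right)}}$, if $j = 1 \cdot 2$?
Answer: $\frac{9833}{13766} \approx 0.7143$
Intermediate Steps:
$j = 2$
$A{\left(E \right)} = 2 + 6 E$ ($A{\left(E \right)} = E 6 + 2 = 6 E + 2 = 2 + 6 E$)
$\frac{x}{A{\left(\left(-32 + 1\right) \left(-26 - 48\right) \right)}} = \frac{9833}{2 + 6 \left(-32 + 1\right) \left(-26 - 48\right)} = \frac{9833}{2 + 6 \left(\left(-31\right) \left(-74\right)\right)} = \frac{9833}{2 + 6 \cdot 2294} = \frac{9833}{2 + 13764} = \frac{9833}{13766}$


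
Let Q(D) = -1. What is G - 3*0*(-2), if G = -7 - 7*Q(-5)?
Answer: 0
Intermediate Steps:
G = 0 (G = -7 - 7*(-1) = -7 + 7 = 0)
G - 3*0*(-2) = 0 - 3*0*(-2) = 0 - 0*(-2) = 0 - 1*0 = 0 + 0 = 0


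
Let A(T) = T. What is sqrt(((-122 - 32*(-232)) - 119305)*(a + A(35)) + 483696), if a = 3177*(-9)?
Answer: sqrt(3199065370) ≈ 56560.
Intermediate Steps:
a = -28593
sqrt(((-122 - 32*(-232)) - 119305)*(a + A(35)) + 483696) = sqrt(((-122 - 32*(-232)) - 119305)*(-28593 + 35) + 483696) = sqrt(((-122 + 7424) - 119305)*(-28558) + 483696) = sqrt((7302 - 119305)*(-28558) + 483696) = sqrt(-112003*(-28558) + 483696) = sqrt(3198581674 + 483696) = sqrt(3199065370)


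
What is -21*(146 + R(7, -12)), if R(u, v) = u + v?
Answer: -2961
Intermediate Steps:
-21*(146 + R(7, -12)) = -21*(146 + (7 - 12)) = -21*(146 - 5) = -21*141 = -2961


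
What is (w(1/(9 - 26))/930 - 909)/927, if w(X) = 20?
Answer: -84535/86211 ≈ -0.98056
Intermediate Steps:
(w(1/(9 - 26))/930 - 909)/927 = (20/930 - 909)/927 = (20*(1/930) - 909)*(1/927) = (2/93 - 909)*(1/927) = -84535/93*1/927 = -84535/86211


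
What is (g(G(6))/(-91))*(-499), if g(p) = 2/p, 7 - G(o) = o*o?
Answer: -998/2639 ≈ -0.37817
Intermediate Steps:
G(o) = 7 - o² (G(o) = 7 - o*o = 7 - o²)
(g(G(6))/(-91))*(-499) = ((2/(7 - 1*6²))/(-91))*(-499) = ((2/(7 - 1*36))*(-1/91))*(-499) = ((2/(7 - 36))*(-1/91))*(-499) = ((2/(-29))*(-1/91))*(-499) = ((2*(-1/29))*(-1/91))*(-499) = -2/29*(-1/91)*(-499) = (2/2639)*(-499) = -998/2639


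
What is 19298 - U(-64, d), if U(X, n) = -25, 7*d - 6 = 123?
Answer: 19323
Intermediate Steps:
d = 129/7 (d = 6/7 + (⅐)*123 = 6/7 + 123/7 = 129/7 ≈ 18.429)
19298 - U(-64, d) = 19298 - 1*(-25) = 19298 + 25 = 19323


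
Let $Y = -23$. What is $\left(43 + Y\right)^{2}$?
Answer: $400$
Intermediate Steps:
$\left(43 + Y\right)^{2} = \left(43 - 23\right)^{2} = 20^{2} = 400$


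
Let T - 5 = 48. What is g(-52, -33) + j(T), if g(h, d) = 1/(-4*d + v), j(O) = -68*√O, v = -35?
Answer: 1/97 - 68*√53 ≈ -495.04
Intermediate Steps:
T = 53 (T = 5 + 48 = 53)
g(h, d) = 1/(-35 - 4*d) (g(h, d) = 1/(-4*d - 35) = 1/(-35 - 4*d))
g(-52, -33) + j(T) = -1/(35 + 4*(-33)) - 68*√53 = -1/(35 - 132) - 68*√53 = -1/(-97) - 68*√53 = -1*(-1/97) - 68*√53 = 1/97 - 68*√53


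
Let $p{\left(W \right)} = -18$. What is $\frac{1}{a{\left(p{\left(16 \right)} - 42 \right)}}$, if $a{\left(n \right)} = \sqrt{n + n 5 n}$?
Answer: $\frac{\sqrt{4485}}{8970} \approx 0.007466$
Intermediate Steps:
$a{\left(n \right)} = \sqrt{n + 5 n^{2}}$ ($a{\left(n \right)} = \sqrt{n + 5 n n} = \sqrt{n + 5 n^{2}}$)
$\frac{1}{a{\left(p{\left(16 \right)} - 42 \right)}} = \frac{1}{\sqrt{\left(-18 - 42\right) \left(1 + 5 \left(-18 - 42\right)\right)}} = \frac{1}{\sqrt{- 60 \left(1 + 5 \left(-60\right)\right)}} = \frac{1}{\sqrt{- 60 \left(1 - 300\right)}} = \frac{1}{\sqrt{\left(-60\right) \left(-299\right)}} = \frac{1}{\sqrt{17940}} = \frac{1}{2 \sqrt{4485}} = \frac{\sqrt{4485}}{8970}$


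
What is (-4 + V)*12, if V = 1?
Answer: -36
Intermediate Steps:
(-4 + V)*12 = (-4 + 1)*12 = -3*12 = -36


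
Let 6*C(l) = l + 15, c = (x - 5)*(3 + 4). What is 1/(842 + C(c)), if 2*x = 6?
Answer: 6/5053 ≈ 0.0011874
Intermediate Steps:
x = 3 (x = (½)*6 = 3)
c = -14 (c = (3 - 5)*(3 + 4) = -2*7 = -14)
C(l) = 5/2 + l/6 (C(l) = (l + 15)/6 = (15 + l)/6 = 5/2 + l/6)
1/(842 + C(c)) = 1/(842 + (5/2 + (⅙)*(-14))) = 1/(842 + (5/2 - 7/3)) = 1/(842 + ⅙) = 1/(5053/6) = 6/5053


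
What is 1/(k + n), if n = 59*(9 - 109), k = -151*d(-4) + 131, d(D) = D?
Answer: -1/5165 ≈ -0.00019361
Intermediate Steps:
k = 735 (k = -151*(-4) + 131 = 604 + 131 = 735)
n = -5900 (n = 59*(-100) = -5900)
1/(k + n) = 1/(735 - 5900) = 1/(-5165) = -1/5165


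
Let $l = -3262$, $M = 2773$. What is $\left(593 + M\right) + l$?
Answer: $104$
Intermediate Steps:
$\left(593 + M\right) + l = \left(593 + 2773\right) - 3262 = 3366 - 3262 = 104$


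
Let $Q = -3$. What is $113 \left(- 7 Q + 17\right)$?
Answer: $4294$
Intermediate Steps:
$113 \left(- 7 Q + 17\right) = 113 \left(\left(-7\right) \left(-3\right) + 17\right) = 113 \left(21 + 17\right) = 113 \cdot 38 = 4294$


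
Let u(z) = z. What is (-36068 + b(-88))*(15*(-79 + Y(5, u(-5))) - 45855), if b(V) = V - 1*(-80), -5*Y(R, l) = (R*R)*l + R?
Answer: 1684027680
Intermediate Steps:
Y(R, l) = -R/5 - l*R**2/5 (Y(R, l) = -((R*R)*l + R)/5 = -(R**2*l + R)/5 = -(l*R**2 + R)/5 = -(R + l*R**2)/5 = -R/5 - l*R**2/5)
b(V) = 80 + V (b(V) = V + 80 = 80 + V)
(-36068 + b(-88))*(15*(-79 + Y(5, u(-5))) - 45855) = (-36068 + (80 - 88))*(15*(-79 - 1/5*5*(1 + 5*(-5))) - 45855) = (-36068 - 8)*(15*(-79 - 1/5*5*(1 - 25)) - 45855) = -36076*(15*(-79 - 1/5*5*(-24)) - 45855) = -36076*(15*(-79 + 24) - 45855) = -36076*(15*(-55) - 45855) = -36076*(-825 - 45855) = -36076*(-46680) = 1684027680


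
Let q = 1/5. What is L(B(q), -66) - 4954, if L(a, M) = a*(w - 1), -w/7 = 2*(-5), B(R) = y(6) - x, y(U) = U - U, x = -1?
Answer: -4885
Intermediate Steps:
y(U) = 0
q = ⅕ ≈ 0.20000
B(R) = 1 (B(R) = 0 - 1*(-1) = 0 + 1 = 1)
w = 70 (w = -14*(-5) = -7*(-10) = 70)
L(a, M) = 69*a (L(a, M) = a*(70 - 1) = a*69 = 69*a)
L(B(q), -66) - 4954 = 69*1 - 4954 = 69 - 4954 = -4885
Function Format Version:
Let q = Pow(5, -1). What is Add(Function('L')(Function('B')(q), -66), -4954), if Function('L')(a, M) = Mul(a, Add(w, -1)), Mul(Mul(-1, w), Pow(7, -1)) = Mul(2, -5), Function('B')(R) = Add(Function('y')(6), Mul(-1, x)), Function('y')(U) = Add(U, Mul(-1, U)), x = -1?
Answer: -4885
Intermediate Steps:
Function('y')(U) = 0
q = Rational(1, 5) ≈ 0.20000
Function('B')(R) = 1 (Function('B')(R) = Add(0, Mul(-1, -1)) = Add(0, 1) = 1)
w = 70 (w = Mul(-7, Mul(2, -5)) = Mul(-7, -10) = 70)
Function('L')(a, M) = Mul(69, a) (Function('L')(a, M) = Mul(a, Add(70, -1)) = Mul(a, 69) = Mul(69, a))
Add(Function('L')(Function('B')(q), -66), -4954) = Add(Mul(69, 1), -4954) = Add(69, -4954) = -4885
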